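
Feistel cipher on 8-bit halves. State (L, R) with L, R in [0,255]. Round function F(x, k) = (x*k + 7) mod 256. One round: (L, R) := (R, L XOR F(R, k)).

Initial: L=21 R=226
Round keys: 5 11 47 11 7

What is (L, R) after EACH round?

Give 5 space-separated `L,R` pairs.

Answer: 226,100 100,177 177,226 226,12 12,185

Derivation:
Round 1 (k=5): L=226 R=100
Round 2 (k=11): L=100 R=177
Round 3 (k=47): L=177 R=226
Round 4 (k=11): L=226 R=12
Round 5 (k=7): L=12 R=185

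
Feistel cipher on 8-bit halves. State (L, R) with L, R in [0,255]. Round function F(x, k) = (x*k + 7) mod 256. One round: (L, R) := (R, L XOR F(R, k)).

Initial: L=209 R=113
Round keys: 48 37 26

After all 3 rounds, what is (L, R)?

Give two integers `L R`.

Round 1 (k=48): L=113 R=230
Round 2 (k=37): L=230 R=52
Round 3 (k=26): L=52 R=169

Answer: 52 169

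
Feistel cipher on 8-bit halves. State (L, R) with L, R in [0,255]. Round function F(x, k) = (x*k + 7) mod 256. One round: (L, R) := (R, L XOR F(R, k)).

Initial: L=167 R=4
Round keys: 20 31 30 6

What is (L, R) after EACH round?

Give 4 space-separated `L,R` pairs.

Round 1 (k=20): L=4 R=240
Round 2 (k=31): L=240 R=19
Round 3 (k=30): L=19 R=177
Round 4 (k=6): L=177 R=62

Answer: 4,240 240,19 19,177 177,62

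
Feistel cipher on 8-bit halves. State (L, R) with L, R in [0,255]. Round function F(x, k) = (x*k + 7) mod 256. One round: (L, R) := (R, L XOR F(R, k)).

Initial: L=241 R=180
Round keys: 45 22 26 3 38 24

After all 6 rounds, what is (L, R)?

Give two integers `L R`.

Answer: 46 252

Derivation:
Round 1 (k=45): L=180 R=90
Round 2 (k=22): L=90 R=119
Round 3 (k=26): L=119 R=71
Round 4 (k=3): L=71 R=171
Round 5 (k=38): L=171 R=46
Round 6 (k=24): L=46 R=252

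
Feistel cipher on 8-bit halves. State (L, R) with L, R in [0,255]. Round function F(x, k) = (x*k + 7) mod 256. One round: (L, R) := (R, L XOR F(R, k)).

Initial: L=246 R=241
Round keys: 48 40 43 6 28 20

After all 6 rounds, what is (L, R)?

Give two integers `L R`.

Answer: 211 58

Derivation:
Round 1 (k=48): L=241 R=193
Round 2 (k=40): L=193 R=222
Round 3 (k=43): L=222 R=144
Round 4 (k=6): L=144 R=185
Round 5 (k=28): L=185 R=211
Round 6 (k=20): L=211 R=58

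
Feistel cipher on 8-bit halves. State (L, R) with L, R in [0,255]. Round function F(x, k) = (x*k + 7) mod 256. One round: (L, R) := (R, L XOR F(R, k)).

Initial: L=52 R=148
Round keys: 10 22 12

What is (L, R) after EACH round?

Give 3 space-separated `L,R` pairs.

Round 1 (k=10): L=148 R=251
Round 2 (k=22): L=251 R=13
Round 3 (k=12): L=13 R=88

Answer: 148,251 251,13 13,88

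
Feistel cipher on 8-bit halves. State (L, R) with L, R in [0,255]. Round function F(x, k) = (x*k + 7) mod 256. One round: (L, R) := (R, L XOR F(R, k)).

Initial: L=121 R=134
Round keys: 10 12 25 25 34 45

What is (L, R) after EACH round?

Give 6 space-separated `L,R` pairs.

Answer: 134,58 58,57 57,162 162,224 224,101 101,40

Derivation:
Round 1 (k=10): L=134 R=58
Round 2 (k=12): L=58 R=57
Round 3 (k=25): L=57 R=162
Round 4 (k=25): L=162 R=224
Round 5 (k=34): L=224 R=101
Round 6 (k=45): L=101 R=40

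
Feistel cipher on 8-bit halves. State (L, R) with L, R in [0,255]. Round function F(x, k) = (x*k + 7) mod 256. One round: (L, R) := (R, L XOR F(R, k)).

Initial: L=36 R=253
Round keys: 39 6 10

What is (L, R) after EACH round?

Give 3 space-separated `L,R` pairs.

Answer: 253,182 182,182 182,149

Derivation:
Round 1 (k=39): L=253 R=182
Round 2 (k=6): L=182 R=182
Round 3 (k=10): L=182 R=149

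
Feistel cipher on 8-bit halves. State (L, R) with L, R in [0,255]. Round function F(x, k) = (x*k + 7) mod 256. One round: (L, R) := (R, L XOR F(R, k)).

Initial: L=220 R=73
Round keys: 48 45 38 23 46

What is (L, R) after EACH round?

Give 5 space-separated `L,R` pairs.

Round 1 (k=48): L=73 R=107
Round 2 (k=45): L=107 R=159
Round 3 (k=38): L=159 R=202
Round 4 (k=23): L=202 R=178
Round 5 (k=46): L=178 R=201

Answer: 73,107 107,159 159,202 202,178 178,201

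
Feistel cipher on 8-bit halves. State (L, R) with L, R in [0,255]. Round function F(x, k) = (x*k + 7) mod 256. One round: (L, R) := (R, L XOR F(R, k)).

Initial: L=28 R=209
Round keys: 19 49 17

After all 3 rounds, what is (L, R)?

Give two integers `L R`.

Answer: 108 165

Derivation:
Round 1 (k=19): L=209 R=150
Round 2 (k=49): L=150 R=108
Round 3 (k=17): L=108 R=165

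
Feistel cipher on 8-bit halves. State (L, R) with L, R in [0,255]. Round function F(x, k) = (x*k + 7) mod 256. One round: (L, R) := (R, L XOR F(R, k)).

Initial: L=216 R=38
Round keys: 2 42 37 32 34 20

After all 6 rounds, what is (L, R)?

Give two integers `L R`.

Round 1 (k=2): L=38 R=139
Round 2 (k=42): L=139 R=243
Round 3 (k=37): L=243 R=173
Round 4 (k=32): L=173 R=84
Round 5 (k=34): L=84 R=130
Round 6 (k=20): L=130 R=123

Answer: 130 123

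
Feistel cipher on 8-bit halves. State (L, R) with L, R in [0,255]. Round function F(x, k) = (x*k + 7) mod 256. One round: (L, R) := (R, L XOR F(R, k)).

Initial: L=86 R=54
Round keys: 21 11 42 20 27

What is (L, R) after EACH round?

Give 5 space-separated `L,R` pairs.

Answer: 54,35 35,190 190,16 16,249 249,90

Derivation:
Round 1 (k=21): L=54 R=35
Round 2 (k=11): L=35 R=190
Round 3 (k=42): L=190 R=16
Round 4 (k=20): L=16 R=249
Round 5 (k=27): L=249 R=90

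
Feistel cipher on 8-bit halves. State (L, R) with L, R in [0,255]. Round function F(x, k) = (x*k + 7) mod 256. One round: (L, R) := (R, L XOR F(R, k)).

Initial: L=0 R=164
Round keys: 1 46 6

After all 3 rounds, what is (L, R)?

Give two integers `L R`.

Answer: 101 206

Derivation:
Round 1 (k=1): L=164 R=171
Round 2 (k=46): L=171 R=101
Round 3 (k=6): L=101 R=206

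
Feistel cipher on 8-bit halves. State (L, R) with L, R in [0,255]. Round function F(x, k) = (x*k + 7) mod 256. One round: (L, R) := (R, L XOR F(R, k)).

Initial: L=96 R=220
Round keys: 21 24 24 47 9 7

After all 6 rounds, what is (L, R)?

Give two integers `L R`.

Answer: 227 164

Derivation:
Round 1 (k=21): L=220 R=115
Round 2 (k=24): L=115 R=19
Round 3 (k=24): L=19 R=188
Round 4 (k=47): L=188 R=152
Round 5 (k=9): L=152 R=227
Round 6 (k=7): L=227 R=164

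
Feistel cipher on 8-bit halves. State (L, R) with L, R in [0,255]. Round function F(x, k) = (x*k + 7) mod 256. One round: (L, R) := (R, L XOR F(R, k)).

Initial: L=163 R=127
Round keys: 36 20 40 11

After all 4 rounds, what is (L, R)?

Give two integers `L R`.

Answer: 135 172

Derivation:
Round 1 (k=36): L=127 R=64
Round 2 (k=20): L=64 R=120
Round 3 (k=40): L=120 R=135
Round 4 (k=11): L=135 R=172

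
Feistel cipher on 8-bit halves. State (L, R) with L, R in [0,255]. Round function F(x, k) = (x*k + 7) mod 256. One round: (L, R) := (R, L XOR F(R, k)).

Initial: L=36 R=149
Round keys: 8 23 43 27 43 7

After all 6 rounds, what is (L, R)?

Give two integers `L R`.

Round 1 (k=8): L=149 R=139
Round 2 (k=23): L=139 R=17
Round 3 (k=43): L=17 R=105
Round 4 (k=27): L=105 R=11
Round 5 (k=43): L=11 R=137
Round 6 (k=7): L=137 R=205

Answer: 137 205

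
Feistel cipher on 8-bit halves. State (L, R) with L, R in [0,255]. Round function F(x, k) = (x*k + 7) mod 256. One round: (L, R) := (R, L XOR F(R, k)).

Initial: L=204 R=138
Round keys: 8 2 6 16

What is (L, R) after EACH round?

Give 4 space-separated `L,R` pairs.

Answer: 138,155 155,183 183,202 202,16

Derivation:
Round 1 (k=8): L=138 R=155
Round 2 (k=2): L=155 R=183
Round 3 (k=6): L=183 R=202
Round 4 (k=16): L=202 R=16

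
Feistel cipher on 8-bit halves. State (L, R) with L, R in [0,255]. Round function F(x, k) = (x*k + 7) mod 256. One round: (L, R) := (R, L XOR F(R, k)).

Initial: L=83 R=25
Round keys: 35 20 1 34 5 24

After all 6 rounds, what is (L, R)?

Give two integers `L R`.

Answer: 152 146

Derivation:
Round 1 (k=35): L=25 R=33
Round 2 (k=20): L=33 R=130
Round 3 (k=1): L=130 R=168
Round 4 (k=34): L=168 R=213
Round 5 (k=5): L=213 R=152
Round 6 (k=24): L=152 R=146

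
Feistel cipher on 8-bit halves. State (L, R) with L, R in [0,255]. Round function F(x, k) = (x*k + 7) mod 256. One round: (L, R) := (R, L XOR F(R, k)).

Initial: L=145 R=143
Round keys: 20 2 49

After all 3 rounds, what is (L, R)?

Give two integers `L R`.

Round 1 (k=20): L=143 R=162
Round 2 (k=2): L=162 R=196
Round 3 (k=49): L=196 R=41

Answer: 196 41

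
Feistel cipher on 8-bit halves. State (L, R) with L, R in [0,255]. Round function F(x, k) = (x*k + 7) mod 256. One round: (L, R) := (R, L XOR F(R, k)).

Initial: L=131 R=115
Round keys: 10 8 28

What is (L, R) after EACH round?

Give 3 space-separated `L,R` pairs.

Answer: 115,6 6,68 68,113

Derivation:
Round 1 (k=10): L=115 R=6
Round 2 (k=8): L=6 R=68
Round 3 (k=28): L=68 R=113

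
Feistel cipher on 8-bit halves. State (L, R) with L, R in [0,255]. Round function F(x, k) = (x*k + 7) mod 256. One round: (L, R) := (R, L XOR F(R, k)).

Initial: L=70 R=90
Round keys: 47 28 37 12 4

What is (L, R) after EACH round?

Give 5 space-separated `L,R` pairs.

Answer: 90,203 203,97 97,199 199,58 58,40

Derivation:
Round 1 (k=47): L=90 R=203
Round 2 (k=28): L=203 R=97
Round 3 (k=37): L=97 R=199
Round 4 (k=12): L=199 R=58
Round 5 (k=4): L=58 R=40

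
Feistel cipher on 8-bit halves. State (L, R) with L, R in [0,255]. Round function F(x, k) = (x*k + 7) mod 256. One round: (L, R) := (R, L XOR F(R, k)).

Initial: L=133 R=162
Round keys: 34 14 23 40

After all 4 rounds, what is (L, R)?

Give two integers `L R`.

Answer: 120 174

Derivation:
Round 1 (k=34): L=162 R=14
Round 2 (k=14): L=14 R=105
Round 3 (k=23): L=105 R=120
Round 4 (k=40): L=120 R=174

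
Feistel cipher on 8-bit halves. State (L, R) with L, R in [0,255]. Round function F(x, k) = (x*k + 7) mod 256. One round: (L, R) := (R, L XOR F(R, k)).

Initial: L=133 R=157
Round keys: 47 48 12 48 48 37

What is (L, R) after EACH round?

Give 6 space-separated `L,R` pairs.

Answer: 157,95 95,74 74,32 32,77 77,87 87,215

Derivation:
Round 1 (k=47): L=157 R=95
Round 2 (k=48): L=95 R=74
Round 3 (k=12): L=74 R=32
Round 4 (k=48): L=32 R=77
Round 5 (k=48): L=77 R=87
Round 6 (k=37): L=87 R=215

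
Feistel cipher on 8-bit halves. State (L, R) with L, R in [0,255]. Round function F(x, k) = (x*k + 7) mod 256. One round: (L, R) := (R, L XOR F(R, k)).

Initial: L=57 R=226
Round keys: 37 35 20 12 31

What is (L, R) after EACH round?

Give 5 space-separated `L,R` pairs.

Round 1 (k=37): L=226 R=136
Round 2 (k=35): L=136 R=125
Round 3 (k=20): L=125 R=67
Round 4 (k=12): L=67 R=86
Round 5 (k=31): L=86 R=50

Answer: 226,136 136,125 125,67 67,86 86,50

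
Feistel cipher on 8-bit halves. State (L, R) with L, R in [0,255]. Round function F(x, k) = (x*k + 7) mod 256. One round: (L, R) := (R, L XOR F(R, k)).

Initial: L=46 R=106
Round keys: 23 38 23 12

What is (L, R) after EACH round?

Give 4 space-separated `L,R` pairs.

Round 1 (k=23): L=106 R=163
Round 2 (k=38): L=163 R=83
Round 3 (k=23): L=83 R=223
Round 4 (k=12): L=223 R=40

Answer: 106,163 163,83 83,223 223,40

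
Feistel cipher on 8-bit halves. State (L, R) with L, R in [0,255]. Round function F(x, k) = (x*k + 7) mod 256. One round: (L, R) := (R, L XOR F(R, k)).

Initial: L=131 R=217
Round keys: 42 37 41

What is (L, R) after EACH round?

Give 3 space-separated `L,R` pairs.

Answer: 217,34 34,40 40,77

Derivation:
Round 1 (k=42): L=217 R=34
Round 2 (k=37): L=34 R=40
Round 3 (k=41): L=40 R=77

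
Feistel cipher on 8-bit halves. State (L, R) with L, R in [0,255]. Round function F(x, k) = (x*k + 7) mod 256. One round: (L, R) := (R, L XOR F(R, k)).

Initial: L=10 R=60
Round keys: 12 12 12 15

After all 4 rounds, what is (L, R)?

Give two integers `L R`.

Answer: 166 158

Derivation:
Round 1 (k=12): L=60 R=221
Round 2 (k=12): L=221 R=95
Round 3 (k=12): L=95 R=166
Round 4 (k=15): L=166 R=158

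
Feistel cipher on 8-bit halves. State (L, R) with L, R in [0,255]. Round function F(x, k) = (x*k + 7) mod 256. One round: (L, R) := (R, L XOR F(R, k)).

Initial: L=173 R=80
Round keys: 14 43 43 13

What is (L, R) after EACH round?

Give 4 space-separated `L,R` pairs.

Round 1 (k=14): L=80 R=202
Round 2 (k=43): L=202 R=165
Round 3 (k=43): L=165 R=116
Round 4 (k=13): L=116 R=78

Answer: 80,202 202,165 165,116 116,78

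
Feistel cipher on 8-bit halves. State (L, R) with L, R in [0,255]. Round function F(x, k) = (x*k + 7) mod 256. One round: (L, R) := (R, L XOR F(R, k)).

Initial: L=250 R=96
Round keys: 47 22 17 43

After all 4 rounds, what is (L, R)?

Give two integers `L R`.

Round 1 (k=47): L=96 R=93
Round 2 (k=22): L=93 R=101
Round 3 (k=17): L=101 R=225
Round 4 (k=43): L=225 R=183

Answer: 225 183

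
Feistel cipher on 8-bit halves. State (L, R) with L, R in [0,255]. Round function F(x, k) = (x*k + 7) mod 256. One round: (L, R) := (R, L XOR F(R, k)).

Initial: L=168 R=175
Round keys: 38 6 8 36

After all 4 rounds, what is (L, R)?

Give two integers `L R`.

Round 1 (k=38): L=175 R=169
Round 2 (k=6): L=169 R=82
Round 3 (k=8): L=82 R=62
Round 4 (k=36): L=62 R=237

Answer: 62 237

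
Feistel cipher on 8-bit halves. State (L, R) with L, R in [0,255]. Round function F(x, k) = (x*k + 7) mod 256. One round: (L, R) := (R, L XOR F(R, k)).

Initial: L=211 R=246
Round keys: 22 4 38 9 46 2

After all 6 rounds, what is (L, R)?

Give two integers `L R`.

Answer: 248 194

Derivation:
Round 1 (k=22): L=246 R=248
Round 2 (k=4): L=248 R=17
Round 3 (k=38): L=17 R=117
Round 4 (k=9): L=117 R=53
Round 5 (k=46): L=53 R=248
Round 6 (k=2): L=248 R=194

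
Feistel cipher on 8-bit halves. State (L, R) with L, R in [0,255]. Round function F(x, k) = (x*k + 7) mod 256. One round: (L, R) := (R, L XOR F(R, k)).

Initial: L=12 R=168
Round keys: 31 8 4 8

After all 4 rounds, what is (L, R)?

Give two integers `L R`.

Round 1 (k=31): L=168 R=83
Round 2 (k=8): L=83 R=55
Round 3 (k=4): L=55 R=176
Round 4 (k=8): L=176 R=176

Answer: 176 176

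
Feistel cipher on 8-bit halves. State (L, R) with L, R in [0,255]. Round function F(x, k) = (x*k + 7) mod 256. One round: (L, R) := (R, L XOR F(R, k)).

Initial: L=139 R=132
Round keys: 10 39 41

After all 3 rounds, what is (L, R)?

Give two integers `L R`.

Answer: 135 2

Derivation:
Round 1 (k=10): L=132 R=164
Round 2 (k=39): L=164 R=135
Round 3 (k=41): L=135 R=2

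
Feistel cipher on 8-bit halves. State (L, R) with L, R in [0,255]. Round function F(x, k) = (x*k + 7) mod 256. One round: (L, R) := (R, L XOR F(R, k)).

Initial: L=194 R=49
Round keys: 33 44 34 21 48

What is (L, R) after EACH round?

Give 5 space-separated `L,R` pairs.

Answer: 49,154 154,78 78,249 249,58 58,30

Derivation:
Round 1 (k=33): L=49 R=154
Round 2 (k=44): L=154 R=78
Round 3 (k=34): L=78 R=249
Round 4 (k=21): L=249 R=58
Round 5 (k=48): L=58 R=30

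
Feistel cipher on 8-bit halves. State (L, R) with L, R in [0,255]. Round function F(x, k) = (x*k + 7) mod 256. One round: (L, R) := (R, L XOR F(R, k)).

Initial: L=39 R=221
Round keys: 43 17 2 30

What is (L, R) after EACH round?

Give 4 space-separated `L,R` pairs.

Round 1 (k=43): L=221 R=1
Round 2 (k=17): L=1 R=197
Round 3 (k=2): L=197 R=144
Round 4 (k=30): L=144 R=34

Answer: 221,1 1,197 197,144 144,34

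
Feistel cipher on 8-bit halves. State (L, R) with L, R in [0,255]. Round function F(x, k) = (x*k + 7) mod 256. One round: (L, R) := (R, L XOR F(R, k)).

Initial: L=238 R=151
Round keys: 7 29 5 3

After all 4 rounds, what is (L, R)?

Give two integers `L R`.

Round 1 (k=7): L=151 R=198
Round 2 (k=29): L=198 R=226
Round 3 (k=5): L=226 R=183
Round 4 (k=3): L=183 R=206

Answer: 183 206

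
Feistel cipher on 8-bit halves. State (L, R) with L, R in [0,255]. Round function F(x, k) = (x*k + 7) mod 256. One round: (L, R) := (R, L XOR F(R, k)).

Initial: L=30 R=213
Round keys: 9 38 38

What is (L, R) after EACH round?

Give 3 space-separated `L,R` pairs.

Round 1 (k=9): L=213 R=154
Round 2 (k=38): L=154 R=54
Round 3 (k=38): L=54 R=145

Answer: 213,154 154,54 54,145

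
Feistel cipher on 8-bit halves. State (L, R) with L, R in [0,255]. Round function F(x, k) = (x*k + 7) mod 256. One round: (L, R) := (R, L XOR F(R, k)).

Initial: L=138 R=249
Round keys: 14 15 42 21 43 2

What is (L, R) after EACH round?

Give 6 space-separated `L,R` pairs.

Round 1 (k=14): L=249 R=47
Round 2 (k=15): L=47 R=49
Round 3 (k=42): L=49 R=62
Round 4 (k=21): L=62 R=44
Round 5 (k=43): L=44 R=85
Round 6 (k=2): L=85 R=157

Answer: 249,47 47,49 49,62 62,44 44,85 85,157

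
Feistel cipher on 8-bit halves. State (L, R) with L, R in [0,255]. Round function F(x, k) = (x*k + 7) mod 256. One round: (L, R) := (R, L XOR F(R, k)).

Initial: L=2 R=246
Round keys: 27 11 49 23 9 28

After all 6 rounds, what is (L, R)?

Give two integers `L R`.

Round 1 (k=27): L=246 R=251
Round 2 (k=11): L=251 R=38
Round 3 (k=49): L=38 R=182
Round 4 (k=23): L=182 R=71
Round 5 (k=9): L=71 R=48
Round 6 (k=28): L=48 R=0

Answer: 48 0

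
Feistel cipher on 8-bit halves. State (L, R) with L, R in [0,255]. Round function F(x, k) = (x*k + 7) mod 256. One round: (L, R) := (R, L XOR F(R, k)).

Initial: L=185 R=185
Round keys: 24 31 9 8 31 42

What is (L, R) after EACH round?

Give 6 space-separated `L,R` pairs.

Round 1 (k=24): L=185 R=230
Round 2 (k=31): L=230 R=88
Round 3 (k=9): L=88 R=249
Round 4 (k=8): L=249 R=151
Round 5 (k=31): L=151 R=169
Round 6 (k=42): L=169 R=86

Answer: 185,230 230,88 88,249 249,151 151,169 169,86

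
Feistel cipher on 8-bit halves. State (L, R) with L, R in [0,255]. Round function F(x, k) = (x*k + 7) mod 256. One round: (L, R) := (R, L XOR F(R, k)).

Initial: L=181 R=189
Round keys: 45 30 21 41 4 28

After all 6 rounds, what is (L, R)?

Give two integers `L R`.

Answer: 217 10

Derivation:
Round 1 (k=45): L=189 R=245
Round 2 (k=30): L=245 R=0
Round 3 (k=21): L=0 R=242
Round 4 (k=41): L=242 R=201
Round 5 (k=4): L=201 R=217
Round 6 (k=28): L=217 R=10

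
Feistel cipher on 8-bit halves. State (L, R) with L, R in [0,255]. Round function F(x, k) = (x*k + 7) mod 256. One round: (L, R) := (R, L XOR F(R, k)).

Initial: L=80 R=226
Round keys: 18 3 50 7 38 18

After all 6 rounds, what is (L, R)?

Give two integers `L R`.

Answer: 53 252

Derivation:
Round 1 (k=18): L=226 R=187
Round 2 (k=3): L=187 R=218
Round 3 (k=50): L=218 R=32
Round 4 (k=7): L=32 R=61
Round 5 (k=38): L=61 R=53
Round 6 (k=18): L=53 R=252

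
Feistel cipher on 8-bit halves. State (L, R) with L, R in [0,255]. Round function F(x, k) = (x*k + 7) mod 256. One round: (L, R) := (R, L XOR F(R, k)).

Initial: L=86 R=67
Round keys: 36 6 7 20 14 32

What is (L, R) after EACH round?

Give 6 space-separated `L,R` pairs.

Answer: 67,37 37,166 166,180 180,177 177,1 1,150

Derivation:
Round 1 (k=36): L=67 R=37
Round 2 (k=6): L=37 R=166
Round 3 (k=7): L=166 R=180
Round 4 (k=20): L=180 R=177
Round 5 (k=14): L=177 R=1
Round 6 (k=32): L=1 R=150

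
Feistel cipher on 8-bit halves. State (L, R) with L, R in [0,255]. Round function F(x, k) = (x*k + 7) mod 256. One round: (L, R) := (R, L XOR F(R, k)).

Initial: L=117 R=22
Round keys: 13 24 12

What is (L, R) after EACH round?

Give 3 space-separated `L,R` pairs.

Round 1 (k=13): L=22 R=80
Round 2 (k=24): L=80 R=145
Round 3 (k=12): L=145 R=131

Answer: 22,80 80,145 145,131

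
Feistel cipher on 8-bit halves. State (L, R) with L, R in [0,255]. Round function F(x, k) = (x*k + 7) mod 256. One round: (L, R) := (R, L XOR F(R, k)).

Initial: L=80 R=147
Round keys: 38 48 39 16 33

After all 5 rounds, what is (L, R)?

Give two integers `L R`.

Answer: 131 224

Derivation:
Round 1 (k=38): L=147 R=137
Round 2 (k=48): L=137 R=36
Round 3 (k=39): L=36 R=10
Round 4 (k=16): L=10 R=131
Round 5 (k=33): L=131 R=224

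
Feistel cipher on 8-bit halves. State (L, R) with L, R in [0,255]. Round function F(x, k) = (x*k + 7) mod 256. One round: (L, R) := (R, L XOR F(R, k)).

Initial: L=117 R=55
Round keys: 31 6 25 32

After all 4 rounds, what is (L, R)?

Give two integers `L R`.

Answer: 140 21

Derivation:
Round 1 (k=31): L=55 R=197
Round 2 (k=6): L=197 R=146
Round 3 (k=25): L=146 R=140
Round 4 (k=32): L=140 R=21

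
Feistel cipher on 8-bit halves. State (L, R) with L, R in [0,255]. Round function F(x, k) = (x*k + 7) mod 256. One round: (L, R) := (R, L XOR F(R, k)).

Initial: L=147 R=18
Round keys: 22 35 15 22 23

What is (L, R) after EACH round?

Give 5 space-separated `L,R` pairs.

Round 1 (k=22): L=18 R=0
Round 2 (k=35): L=0 R=21
Round 3 (k=15): L=21 R=66
Round 4 (k=22): L=66 R=166
Round 5 (k=23): L=166 R=179

Answer: 18,0 0,21 21,66 66,166 166,179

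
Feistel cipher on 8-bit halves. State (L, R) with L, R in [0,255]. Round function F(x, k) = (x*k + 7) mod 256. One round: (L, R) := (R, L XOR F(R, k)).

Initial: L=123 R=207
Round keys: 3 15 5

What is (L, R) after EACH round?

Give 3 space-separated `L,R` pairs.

Answer: 207,15 15,39 39,197

Derivation:
Round 1 (k=3): L=207 R=15
Round 2 (k=15): L=15 R=39
Round 3 (k=5): L=39 R=197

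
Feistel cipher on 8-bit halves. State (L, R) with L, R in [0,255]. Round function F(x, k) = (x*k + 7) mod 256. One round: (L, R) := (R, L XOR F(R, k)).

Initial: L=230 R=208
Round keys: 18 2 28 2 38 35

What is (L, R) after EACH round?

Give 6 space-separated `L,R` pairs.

Round 1 (k=18): L=208 R=65
Round 2 (k=2): L=65 R=89
Round 3 (k=28): L=89 R=130
Round 4 (k=2): L=130 R=82
Round 5 (k=38): L=82 R=177
Round 6 (k=35): L=177 R=104

Answer: 208,65 65,89 89,130 130,82 82,177 177,104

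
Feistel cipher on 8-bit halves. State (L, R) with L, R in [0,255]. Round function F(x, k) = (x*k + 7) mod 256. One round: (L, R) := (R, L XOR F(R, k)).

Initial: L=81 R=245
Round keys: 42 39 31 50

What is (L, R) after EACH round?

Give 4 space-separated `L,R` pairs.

Round 1 (k=42): L=245 R=104
Round 2 (k=39): L=104 R=42
Round 3 (k=31): L=42 R=117
Round 4 (k=50): L=117 R=203

Answer: 245,104 104,42 42,117 117,203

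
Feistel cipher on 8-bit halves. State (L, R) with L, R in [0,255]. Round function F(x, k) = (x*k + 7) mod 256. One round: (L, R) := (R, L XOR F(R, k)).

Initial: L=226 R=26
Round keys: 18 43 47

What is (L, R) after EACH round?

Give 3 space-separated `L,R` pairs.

Round 1 (k=18): L=26 R=57
Round 2 (k=43): L=57 R=128
Round 3 (k=47): L=128 R=190

Answer: 26,57 57,128 128,190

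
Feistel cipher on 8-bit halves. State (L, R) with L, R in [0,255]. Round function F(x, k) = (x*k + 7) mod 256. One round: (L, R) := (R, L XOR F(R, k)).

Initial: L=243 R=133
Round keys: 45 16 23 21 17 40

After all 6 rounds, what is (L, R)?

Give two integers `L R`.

Round 1 (k=45): L=133 R=155
Round 2 (k=16): L=155 R=50
Round 3 (k=23): L=50 R=30
Round 4 (k=21): L=30 R=79
Round 5 (k=17): L=79 R=88
Round 6 (k=40): L=88 R=136

Answer: 88 136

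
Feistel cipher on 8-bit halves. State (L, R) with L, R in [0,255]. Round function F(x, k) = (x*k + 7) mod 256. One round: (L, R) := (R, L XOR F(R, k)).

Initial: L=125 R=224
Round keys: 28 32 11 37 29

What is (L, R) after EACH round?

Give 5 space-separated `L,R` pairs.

Round 1 (k=28): L=224 R=250
Round 2 (k=32): L=250 R=167
Round 3 (k=11): L=167 R=206
Round 4 (k=37): L=206 R=106
Round 5 (k=29): L=106 R=199

Answer: 224,250 250,167 167,206 206,106 106,199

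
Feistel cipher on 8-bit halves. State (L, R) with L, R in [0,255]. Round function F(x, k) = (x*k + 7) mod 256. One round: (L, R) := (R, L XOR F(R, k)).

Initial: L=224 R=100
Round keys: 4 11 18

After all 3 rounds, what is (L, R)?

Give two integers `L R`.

Answer: 64 240

Derivation:
Round 1 (k=4): L=100 R=119
Round 2 (k=11): L=119 R=64
Round 3 (k=18): L=64 R=240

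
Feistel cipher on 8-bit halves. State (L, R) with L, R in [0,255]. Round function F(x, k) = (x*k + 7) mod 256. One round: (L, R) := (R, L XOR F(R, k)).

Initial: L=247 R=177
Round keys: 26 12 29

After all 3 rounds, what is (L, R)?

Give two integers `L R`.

Round 1 (k=26): L=177 R=246
Round 2 (k=12): L=246 R=62
Round 3 (k=29): L=62 R=251

Answer: 62 251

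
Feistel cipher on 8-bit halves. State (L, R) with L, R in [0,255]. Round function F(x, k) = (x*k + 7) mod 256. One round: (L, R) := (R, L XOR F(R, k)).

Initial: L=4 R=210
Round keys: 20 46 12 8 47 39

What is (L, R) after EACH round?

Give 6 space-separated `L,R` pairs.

Answer: 210,107 107,147 147,128 128,148 148,179 179,216

Derivation:
Round 1 (k=20): L=210 R=107
Round 2 (k=46): L=107 R=147
Round 3 (k=12): L=147 R=128
Round 4 (k=8): L=128 R=148
Round 5 (k=47): L=148 R=179
Round 6 (k=39): L=179 R=216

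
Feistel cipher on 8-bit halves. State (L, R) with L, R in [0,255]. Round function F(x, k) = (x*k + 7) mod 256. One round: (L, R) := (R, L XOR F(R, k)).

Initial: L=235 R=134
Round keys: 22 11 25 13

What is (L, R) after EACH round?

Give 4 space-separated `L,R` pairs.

Answer: 134,96 96,161 161,160 160,134

Derivation:
Round 1 (k=22): L=134 R=96
Round 2 (k=11): L=96 R=161
Round 3 (k=25): L=161 R=160
Round 4 (k=13): L=160 R=134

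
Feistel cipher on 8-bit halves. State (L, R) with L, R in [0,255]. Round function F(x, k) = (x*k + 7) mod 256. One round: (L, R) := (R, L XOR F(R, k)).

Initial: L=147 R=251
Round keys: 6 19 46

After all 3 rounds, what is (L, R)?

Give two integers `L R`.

Answer: 238 177

Derivation:
Round 1 (k=6): L=251 R=122
Round 2 (k=19): L=122 R=238
Round 3 (k=46): L=238 R=177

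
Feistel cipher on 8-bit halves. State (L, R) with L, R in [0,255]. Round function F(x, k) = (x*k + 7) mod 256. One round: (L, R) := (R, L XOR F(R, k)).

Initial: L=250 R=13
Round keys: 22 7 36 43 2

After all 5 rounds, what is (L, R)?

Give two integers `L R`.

Answer: 30 199

Derivation:
Round 1 (k=22): L=13 R=223
Round 2 (k=7): L=223 R=45
Round 3 (k=36): L=45 R=132
Round 4 (k=43): L=132 R=30
Round 5 (k=2): L=30 R=199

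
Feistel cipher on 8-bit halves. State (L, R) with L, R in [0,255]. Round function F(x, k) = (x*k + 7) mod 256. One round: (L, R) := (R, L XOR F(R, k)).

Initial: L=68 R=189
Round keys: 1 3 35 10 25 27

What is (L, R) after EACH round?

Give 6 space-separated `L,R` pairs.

Answer: 189,128 128,58 58,117 117,163 163,135 135,231

Derivation:
Round 1 (k=1): L=189 R=128
Round 2 (k=3): L=128 R=58
Round 3 (k=35): L=58 R=117
Round 4 (k=10): L=117 R=163
Round 5 (k=25): L=163 R=135
Round 6 (k=27): L=135 R=231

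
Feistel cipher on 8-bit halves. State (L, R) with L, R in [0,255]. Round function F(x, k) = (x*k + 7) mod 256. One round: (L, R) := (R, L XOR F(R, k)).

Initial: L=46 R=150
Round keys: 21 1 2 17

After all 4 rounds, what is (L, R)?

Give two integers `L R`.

Answer: 84 143

Derivation:
Round 1 (k=21): L=150 R=123
Round 2 (k=1): L=123 R=20
Round 3 (k=2): L=20 R=84
Round 4 (k=17): L=84 R=143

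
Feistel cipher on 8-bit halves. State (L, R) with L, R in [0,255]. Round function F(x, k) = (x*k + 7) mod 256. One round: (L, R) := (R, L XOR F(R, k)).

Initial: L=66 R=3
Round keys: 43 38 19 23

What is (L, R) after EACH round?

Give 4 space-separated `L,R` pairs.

Round 1 (k=43): L=3 R=202
Round 2 (k=38): L=202 R=0
Round 3 (k=19): L=0 R=205
Round 4 (k=23): L=205 R=114

Answer: 3,202 202,0 0,205 205,114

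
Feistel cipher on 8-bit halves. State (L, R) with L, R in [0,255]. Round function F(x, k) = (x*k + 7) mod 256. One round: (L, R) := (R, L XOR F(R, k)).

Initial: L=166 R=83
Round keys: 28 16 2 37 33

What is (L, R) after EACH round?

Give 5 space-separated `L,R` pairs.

Round 1 (k=28): L=83 R=189
Round 2 (k=16): L=189 R=132
Round 3 (k=2): L=132 R=178
Round 4 (k=37): L=178 R=69
Round 5 (k=33): L=69 R=94

Answer: 83,189 189,132 132,178 178,69 69,94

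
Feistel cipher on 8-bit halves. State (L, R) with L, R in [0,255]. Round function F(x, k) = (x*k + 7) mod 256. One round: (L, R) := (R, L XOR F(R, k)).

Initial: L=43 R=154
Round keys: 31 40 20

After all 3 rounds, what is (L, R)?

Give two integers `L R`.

Answer: 109 13

Derivation:
Round 1 (k=31): L=154 R=134
Round 2 (k=40): L=134 R=109
Round 3 (k=20): L=109 R=13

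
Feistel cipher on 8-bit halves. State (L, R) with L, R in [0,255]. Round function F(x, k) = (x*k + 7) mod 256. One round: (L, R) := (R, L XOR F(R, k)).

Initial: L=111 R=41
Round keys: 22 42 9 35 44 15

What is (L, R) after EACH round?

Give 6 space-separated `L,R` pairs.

Round 1 (k=22): L=41 R=226
Round 2 (k=42): L=226 R=50
Round 3 (k=9): L=50 R=43
Round 4 (k=35): L=43 R=218
Round 5 (k=44): L=218 R=84
Round 6 (k=15): L=84 R=41

Answer: 41,226 226,50 50,43 43,218 218,84 84,41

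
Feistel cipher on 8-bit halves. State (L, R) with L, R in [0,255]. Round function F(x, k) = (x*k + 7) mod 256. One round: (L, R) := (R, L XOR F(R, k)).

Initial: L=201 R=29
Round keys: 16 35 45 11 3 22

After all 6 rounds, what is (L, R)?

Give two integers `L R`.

Round 1 (k=16): L=29 R=30
Round 2 (k=35): L=30 R=60
Round 3 (k=45): L=60 R=141
Round 4 (k=11): L=141 R=42
Round 5 (k=3): L=42 R=8
Round 6 (k=22): L=8 R=157

Answer: 8 157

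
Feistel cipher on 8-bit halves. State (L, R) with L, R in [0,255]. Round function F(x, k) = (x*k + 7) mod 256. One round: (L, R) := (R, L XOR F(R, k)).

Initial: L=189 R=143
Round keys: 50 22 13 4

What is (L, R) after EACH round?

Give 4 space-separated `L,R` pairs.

Round 1 (k=50): L=143 R=72
Round 2 (k=22): L=72 R=184
Round 3 (k=13): L=184 R=23
Round 4 (k=4): L=23 R=219

Answer: 143,72 72,184 184,23 23,219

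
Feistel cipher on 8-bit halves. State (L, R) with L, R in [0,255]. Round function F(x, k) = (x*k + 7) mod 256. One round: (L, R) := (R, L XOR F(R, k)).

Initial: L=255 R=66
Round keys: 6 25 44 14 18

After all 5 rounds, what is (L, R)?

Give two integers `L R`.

Answer: 104 200

Derivation:
Round 1 (k=6): L=66 R=108
Round 2 (k=25): L=108 R=209
Round 3 (k=44): L=209 R=159
Round 4 (k=14): L=159 R=104
Round 5 (k=18): L=104 R=200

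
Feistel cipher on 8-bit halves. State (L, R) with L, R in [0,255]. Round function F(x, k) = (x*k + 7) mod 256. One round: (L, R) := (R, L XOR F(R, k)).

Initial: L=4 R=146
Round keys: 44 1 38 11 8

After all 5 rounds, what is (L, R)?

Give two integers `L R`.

Answer: 43 99

Derivation:
Round 1 (k=44): L=146 R=27
Round 2 (k=1): L=27 R=176
Round 3 (k=38): L=176 R=60
Round 4 (k=11): L=60 R=43
Round 5 (k=8): L=43 R=99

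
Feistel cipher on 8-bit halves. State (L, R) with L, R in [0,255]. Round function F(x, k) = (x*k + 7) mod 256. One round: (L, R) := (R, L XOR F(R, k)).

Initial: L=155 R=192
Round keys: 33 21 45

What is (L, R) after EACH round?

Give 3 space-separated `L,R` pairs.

Answer: 192,92 92,83 83,194

Derivation:
Round 1 (k=33): L=192 R=92
Round 2 (k=21): L=92 R=83
Round 3 (k=45): L=83 R=194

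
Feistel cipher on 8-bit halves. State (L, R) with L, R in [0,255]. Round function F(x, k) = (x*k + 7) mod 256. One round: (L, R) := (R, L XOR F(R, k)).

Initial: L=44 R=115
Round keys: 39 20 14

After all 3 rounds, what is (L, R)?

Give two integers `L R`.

Answer: 244 255

Derivation:
Round 1 (k=39): L=115 R=160
Round 2 (k=20): L=160 R=244
Round 3 (k=14): L=244 R=255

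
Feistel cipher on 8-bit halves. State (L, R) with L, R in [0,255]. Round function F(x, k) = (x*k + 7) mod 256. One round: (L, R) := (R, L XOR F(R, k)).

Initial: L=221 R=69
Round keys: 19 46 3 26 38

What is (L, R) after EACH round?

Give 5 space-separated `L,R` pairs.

Answer: 69,251 251,100 100,200 200,51 51,81

Derivation:
Round 1 (k=19): L=69 R=251
Round 2 (k=46): L=251 R=100
Round 3 (k=3): L=100 R=200
Round 4 (k=26): L=200 R=51
Round 5 (k=38): L=51 R=81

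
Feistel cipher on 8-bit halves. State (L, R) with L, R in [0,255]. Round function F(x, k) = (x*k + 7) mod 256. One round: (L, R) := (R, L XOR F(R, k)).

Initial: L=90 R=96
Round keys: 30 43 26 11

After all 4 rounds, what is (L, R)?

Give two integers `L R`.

Answer: 190 183

Derivation:
Round 1 (k=30): L=96 R=29
Round 2 (k=43): L=29 R=134
Round 3 (k=26): L=134 R=190
Round 4 (k=11): L=190 R=183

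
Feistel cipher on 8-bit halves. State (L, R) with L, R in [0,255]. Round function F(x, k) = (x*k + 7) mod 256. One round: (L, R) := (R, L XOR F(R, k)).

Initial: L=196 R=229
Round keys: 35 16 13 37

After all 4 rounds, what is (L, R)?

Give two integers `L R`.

Answer: 115 100

Derivation:
Round 1 (k=35): L=229 R=146
Round 2 (k=16): L=146 R=194
Round 3 (k=13): L=194 R=115
Round 4 (k=37): L=115 R=100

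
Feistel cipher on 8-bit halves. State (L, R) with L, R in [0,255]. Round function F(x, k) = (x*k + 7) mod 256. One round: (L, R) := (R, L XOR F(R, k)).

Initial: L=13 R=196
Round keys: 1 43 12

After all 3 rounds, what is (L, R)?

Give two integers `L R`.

Round 1 (k=1): L=196 R=198
Round 2 (k=43): L=198 R=141
Round 3 (k=12): L=141 R=101

Answer: 141 101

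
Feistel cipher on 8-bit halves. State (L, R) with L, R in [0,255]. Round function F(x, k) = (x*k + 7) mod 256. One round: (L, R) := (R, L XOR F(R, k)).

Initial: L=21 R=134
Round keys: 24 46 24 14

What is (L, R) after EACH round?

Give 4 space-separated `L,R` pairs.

Answer: 134,130 130,229 229,253 253,56

Derivation:
Round 1 (k=24): L=134 R=130
Round 2 (k=46): L=130 R=229
Round 3 (k=24): L=229 R=253
Round 4 (k=14): L=253 R=56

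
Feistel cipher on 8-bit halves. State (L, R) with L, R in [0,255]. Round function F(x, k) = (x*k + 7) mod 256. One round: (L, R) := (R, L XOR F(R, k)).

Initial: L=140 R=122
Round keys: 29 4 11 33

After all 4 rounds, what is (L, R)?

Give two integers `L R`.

Answer: 39 47

Derivation:
Round 1 (k=29): L=122 R=85
Round 2 (k=4): L=85 R=33
Round 3 (k=11): L=33 R=39
Round 4 (k=33): L=39 R=47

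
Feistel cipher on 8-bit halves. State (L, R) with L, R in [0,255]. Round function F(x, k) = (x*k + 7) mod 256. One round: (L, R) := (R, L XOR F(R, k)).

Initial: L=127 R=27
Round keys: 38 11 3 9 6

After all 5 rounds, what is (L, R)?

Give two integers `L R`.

Round 1 (k=38): L=27 R=118
Round 2 (k=11): L=118 R=2
Round 3 (k=3): L=2 R=123
Round 4 (k=9): L=123 R=88
Round 5 (k=6): L=88 R=108

Answer: 88 108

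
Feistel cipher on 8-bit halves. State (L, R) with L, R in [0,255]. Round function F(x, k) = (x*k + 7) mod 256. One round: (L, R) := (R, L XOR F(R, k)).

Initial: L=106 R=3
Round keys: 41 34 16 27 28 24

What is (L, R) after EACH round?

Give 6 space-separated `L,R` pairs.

Round 1 (k=41): L=3 R=232
Round 2 (k=34): L=232 R=212
Round 3 (k=16): L=212 R=175
Round 4 (k=27): L=175 R=168
Round 5 (k=28): L=168 R=200
Round 6 (k=24): L=200 R=111

Answer: 3,232 232,212 212,175 175,168 168,200 200,111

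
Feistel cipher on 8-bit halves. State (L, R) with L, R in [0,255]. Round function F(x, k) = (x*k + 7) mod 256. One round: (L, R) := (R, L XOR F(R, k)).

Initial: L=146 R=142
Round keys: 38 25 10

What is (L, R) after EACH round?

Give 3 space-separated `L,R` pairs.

Answer: 142,137 137,230 230,138

Derivation:
Round 1 (k=38): L=142 R=137
Round 2 (k=25): L=137 R=230
Round 3 (k=10): L=230 R=138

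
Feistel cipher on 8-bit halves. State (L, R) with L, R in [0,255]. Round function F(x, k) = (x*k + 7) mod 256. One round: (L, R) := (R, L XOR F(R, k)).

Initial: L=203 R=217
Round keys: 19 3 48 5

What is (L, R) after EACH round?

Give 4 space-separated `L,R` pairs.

Answer: 217,233 233,27 27,254 254,230

Derivation:
Round 1 (k=19): L=217 R=233
Round 2 (k=3): L=233 R=27
Round 3 (k=48): L=27 R=254
Round 4 (k=5): L=254 R=230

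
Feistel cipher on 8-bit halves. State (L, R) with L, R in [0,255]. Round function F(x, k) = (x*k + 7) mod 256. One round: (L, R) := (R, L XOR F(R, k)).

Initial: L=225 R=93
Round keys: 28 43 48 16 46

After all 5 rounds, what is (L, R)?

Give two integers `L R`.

Answer: 71 28

Derivation:
Round 1 (k=28): L=93 R=210
Round 2 (k=43): L=210 R=16
Round 3 (k=48): L=16 R=213
Round 4 (k=16): L=213 R=71
Round 5 (k=46): L=71 R=28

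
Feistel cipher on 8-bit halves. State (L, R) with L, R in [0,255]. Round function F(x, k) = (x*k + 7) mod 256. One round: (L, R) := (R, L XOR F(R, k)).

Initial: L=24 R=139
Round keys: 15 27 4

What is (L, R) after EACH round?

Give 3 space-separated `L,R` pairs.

Round 1 (k=15): L=139 R=52
Round 2 (k=27): L=52 R=8
Round 3 (k=4): L=8 R=19

Answer: 139,52 52,8 8,19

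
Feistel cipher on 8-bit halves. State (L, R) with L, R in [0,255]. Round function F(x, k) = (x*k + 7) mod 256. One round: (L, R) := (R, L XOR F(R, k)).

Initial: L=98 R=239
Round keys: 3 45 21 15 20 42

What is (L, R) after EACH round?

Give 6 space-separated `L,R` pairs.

Round 1 (k=3): L=239 R=182
Round 2 (k=45): L=182 R=234
Round 3 (k=21): L=234 R=143
Round 4 (k=15): L=143 R=130
Round 5 (k=20): L=130 R=160
Round 6 (k=42): L=160 R=197

Answer: 239,182 182,234 234,143 143,130 130,160 160,197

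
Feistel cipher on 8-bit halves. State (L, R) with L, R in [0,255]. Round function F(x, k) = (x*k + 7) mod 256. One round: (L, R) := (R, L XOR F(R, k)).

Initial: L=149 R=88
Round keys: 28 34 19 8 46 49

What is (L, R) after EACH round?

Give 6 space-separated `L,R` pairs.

Answer: 88,50 50,243 243,34 34,228 228,221 221,176

Derivation:
Round 1 (k=28): L=88 R=50
Round 2 (k=34): L=50 R=243
Round 3 (k=19): L=243 R=34
Round 4 (k=8): L=34 R=228
Round 5 (k=46): L=228 R=221
Round 6 (k=49): L=221 R=176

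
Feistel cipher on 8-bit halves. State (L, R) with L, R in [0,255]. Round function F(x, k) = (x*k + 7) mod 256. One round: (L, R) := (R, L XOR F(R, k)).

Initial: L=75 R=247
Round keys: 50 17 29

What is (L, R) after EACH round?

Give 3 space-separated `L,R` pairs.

Answer: 247,14 14,2 2,79

Derivation:
Round 1 (k=50): L=247 R=14
Round 2 (k=17): L=14 R=2
Round 3 (k=29): L=2 R=79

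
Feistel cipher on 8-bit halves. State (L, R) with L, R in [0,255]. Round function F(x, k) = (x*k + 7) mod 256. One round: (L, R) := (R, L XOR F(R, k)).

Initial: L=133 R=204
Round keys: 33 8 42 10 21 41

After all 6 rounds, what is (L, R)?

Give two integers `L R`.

Round 1 (k=33): L=204 R=214
Round 2 (k=8): L=214 R=123
Round 3 (k=42): L=123 R=227
Round 4 (k=10): L=227 R=158
Round 5 (k=21): L=158 R=30
Round 6 (k=41): L=30 R=75

Answer: 30 75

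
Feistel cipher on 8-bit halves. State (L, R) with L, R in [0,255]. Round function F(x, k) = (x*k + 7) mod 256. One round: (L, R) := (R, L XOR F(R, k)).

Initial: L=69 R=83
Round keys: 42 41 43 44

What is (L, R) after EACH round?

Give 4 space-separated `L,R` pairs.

Round 1 (k=42): L=83 R=224
Round 2 (k=41): L=224 R=180
Round 3 (k=43): L=180 R=163
Round 4 (k=44): L=163 R=191

Answer: 83,224 224,180 180,163 163,191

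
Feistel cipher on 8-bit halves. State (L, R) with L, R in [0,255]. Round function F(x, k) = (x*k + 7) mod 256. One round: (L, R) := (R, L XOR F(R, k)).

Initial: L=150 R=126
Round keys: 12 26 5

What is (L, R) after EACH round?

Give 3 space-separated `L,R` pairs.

Answer: 126,121 121,47 47,139

Derivation:
Round 1 (k=12): L=126 R=121
Round 2 (k=26): L=121 R=47
Round 3 (k=5): L=47 R=139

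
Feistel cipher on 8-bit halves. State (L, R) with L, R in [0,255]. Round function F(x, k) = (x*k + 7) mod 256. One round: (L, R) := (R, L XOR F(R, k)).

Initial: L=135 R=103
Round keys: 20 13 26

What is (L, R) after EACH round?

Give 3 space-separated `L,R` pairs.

Round 1 (k=20): L=103 R=148
Round 2 (k=13): L=148 R=236
Round 3 (k=26): L=236 R=107

Answer: 103,148 148,236 236,107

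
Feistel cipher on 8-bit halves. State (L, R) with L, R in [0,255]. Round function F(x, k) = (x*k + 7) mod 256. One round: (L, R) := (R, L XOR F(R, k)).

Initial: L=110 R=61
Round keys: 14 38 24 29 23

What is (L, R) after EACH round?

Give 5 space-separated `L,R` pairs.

Answer: 61,51 51,164 164,84 84,47 47,20

Derivation:
Round 1 (k=14): L=61 R=51
Round 2 (k=38): L=51 R=164
Round 3 (k=24): L=164 R=84
Round 4 (k=29): L=84 R=47
Round 5 (k=23): L=47 R=20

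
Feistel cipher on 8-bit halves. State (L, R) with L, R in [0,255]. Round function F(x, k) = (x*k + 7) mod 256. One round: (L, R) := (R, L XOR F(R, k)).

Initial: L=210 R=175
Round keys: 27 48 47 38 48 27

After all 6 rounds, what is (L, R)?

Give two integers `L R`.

Answer: 38 12

Derivation:
Round 1 (k=27): L=175 R=174
Round 2 (k=48): L=174 R=8
Round 3 (k=47): L=8 R=209
Round 4 (k=38): L=209 R=5
Round 5 (k=48): L=5 R=38
Round 6 (k=27): L=38 R=12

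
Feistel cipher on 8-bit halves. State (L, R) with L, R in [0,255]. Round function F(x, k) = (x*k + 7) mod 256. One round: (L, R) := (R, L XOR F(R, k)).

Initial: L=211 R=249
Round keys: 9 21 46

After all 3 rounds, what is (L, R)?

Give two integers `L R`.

Round 1 (k=9): L=249 R=27
Round 2 (k=21): L=27 R=199
Round 3 (k=46): L=199 R=210

Answer: 199 210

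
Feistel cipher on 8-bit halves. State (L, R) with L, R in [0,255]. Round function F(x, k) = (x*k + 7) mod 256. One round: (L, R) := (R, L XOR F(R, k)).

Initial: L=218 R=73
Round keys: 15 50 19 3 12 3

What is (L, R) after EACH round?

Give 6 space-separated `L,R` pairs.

Answer: 73,148 148,166 166,205 205,200 200,170 170,205

Derivation:
Round 1 (k=15): L=73 R=148
Round 2 (k=50): L=148 R=166
Round 3 (k=19): L=166 R=205
Round 4 (k=3): L=205 R=200
Round 5 (k=12): L=200 R=170
Round 6 (k=3): L=170 R=205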